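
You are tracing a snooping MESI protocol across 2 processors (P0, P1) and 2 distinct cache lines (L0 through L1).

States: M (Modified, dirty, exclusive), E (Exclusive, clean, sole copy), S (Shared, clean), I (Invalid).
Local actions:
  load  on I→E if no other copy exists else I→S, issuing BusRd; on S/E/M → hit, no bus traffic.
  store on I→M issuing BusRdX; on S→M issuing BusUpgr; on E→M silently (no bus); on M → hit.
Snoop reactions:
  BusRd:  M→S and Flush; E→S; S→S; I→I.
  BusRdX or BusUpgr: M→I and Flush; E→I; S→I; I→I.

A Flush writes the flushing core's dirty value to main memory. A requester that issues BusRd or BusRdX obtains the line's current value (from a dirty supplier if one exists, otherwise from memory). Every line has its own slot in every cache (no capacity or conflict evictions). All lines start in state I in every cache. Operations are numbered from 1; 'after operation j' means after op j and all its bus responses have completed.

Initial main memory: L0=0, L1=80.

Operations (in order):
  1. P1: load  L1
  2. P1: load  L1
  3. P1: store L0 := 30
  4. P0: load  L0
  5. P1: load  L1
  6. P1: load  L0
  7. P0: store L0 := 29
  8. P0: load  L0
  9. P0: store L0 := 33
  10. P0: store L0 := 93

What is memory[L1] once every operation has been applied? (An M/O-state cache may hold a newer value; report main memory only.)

memory[L1] = 80

1. P1: load  L1  bus=[BusRd]  L1: P0=I P1=E  mem[L1]=80
2. P1: load  L1  bus=[-]  L1: P0=I P1=E  mem[L1]=80
3. P1: store L0 := 30  bus=[BusRdX]  L0: P0=I P1=M  mem[L0]=0
4. P0: load  L0  bus=[BusRd,Flush]  L0: P0=S P1=S  mem[L0]=30
5. P1: load  L1  bus=[-]  L1: P0=I P1=E  mem[L1]=80
6. P1: load  L0  bus=[-]  L0: P0=S P1=S  mem[L0]=30
7. P0: store L0 := 29  bus=[BusUpgr]  L0: P0=M P1=I  mem[L0]=30
8. P0: load  L0  bus=[-]  L0: P0=M P1=I  mem[L0]=30
9. P0: store L0 := 33  bus=[-]  L0: P0=M P1=I  mem[L0]=30
10. P0: store L0 := 93  bus=[-]  L0: P0=M P1=I  mem[L0]=30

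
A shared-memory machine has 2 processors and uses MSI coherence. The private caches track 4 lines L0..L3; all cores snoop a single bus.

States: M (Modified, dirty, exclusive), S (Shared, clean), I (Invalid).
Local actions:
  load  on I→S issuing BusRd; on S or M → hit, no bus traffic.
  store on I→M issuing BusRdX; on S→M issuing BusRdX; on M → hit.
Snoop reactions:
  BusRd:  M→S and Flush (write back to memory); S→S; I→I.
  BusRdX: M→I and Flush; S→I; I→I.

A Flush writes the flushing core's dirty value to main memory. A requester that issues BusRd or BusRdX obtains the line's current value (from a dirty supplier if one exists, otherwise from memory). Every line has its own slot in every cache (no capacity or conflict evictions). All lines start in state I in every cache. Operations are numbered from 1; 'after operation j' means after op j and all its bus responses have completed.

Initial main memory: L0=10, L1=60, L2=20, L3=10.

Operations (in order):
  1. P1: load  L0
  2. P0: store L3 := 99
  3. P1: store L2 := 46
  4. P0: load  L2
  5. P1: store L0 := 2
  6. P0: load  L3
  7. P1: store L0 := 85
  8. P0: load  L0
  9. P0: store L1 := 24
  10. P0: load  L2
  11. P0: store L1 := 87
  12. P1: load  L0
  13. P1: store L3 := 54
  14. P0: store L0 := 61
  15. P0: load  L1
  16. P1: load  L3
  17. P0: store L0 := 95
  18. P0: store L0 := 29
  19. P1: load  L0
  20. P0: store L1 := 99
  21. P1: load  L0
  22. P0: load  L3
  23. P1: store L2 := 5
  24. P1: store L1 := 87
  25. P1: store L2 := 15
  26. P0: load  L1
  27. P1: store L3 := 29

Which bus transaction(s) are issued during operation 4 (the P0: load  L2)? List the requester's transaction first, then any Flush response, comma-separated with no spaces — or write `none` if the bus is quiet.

bus = BusRd,Flush

step 1: P1: load  L0  ⟶  IS  (L0)  txn=BusRd  M[L0]=10
step 2: P0: store L3 := 99  ⟶  MI  (L3)  txn=BusRdX  M[L3]=10
step 3: P1: store L2 := 46  ⟶  IM  (L2)  txn=BusRdX  M[L2]=20
step 4: P0: load  L2  ⟶  SS  (L2)  txn=BusRd+Flush  M[L2]=46
step 5: P1: store L0 := 2  ⟶  IM  (L0)  txn=BusRdX  M[L0]=10
step 6: P0: load  L3  ⟶  MI  (L3)  txn=∅  M[L3]=10
step 7: P1: store L0 := 85  ⟶  IM  (L0)  txn=∅  M[L0]=10
step 8: P0: load  L0  ⟶  SS  (L0)  txn=BusRd+Flush  M[L0]=85
step 9: P0: store L1 := 24  ⟶  MI  (L1)  txn=BusRdX  M[L1]=60
step 10: P0: load  L2  ⟶  SS  (L2)  txn=∅  M[L2]=46
step 11: P0: store L1 := 87  ⟶  MI  (L1)  txn=∅  M[L1]=60
step 12: P1: load  L0  ⟶  SS  (L0)  txn=∅  M[L0]=85
step 13: P1: store L3 := 54  ⟶  IM  (L3)  txn=BusRdX+Flush  M[L3]=99
step 14: P0: store L0 := 61  ⟶  MI  (L0)  txn=BusRdX  M[L0]=85
step 15: P0: load  L1  ⟶  MI  (L1)  txn=∅  M[L1]=60
step 16: P1: load  L3  ⟶  IM  (L3)  txn=∅  M[L3]=99
step 17: P0: store L0 := 95  ⟶  MI  (L0)  txn=∅  M[L0]=85
step 18: P0: store L0 := 29  ⟶  MI  (L0)  txn=∅  M[L0]=85
step 19: P1: load  L0  ⟶  SS  (L0)  txn=BusRd+Flush  M[L0]=29
step 20: P0: store L1 := 99  ⟶  MI  (L1)  txn=∅  M[L1]=60
step 21: P1: load  L0  ⟶  SS  (L0)  txn=∅  M[L0]=29
step 22: P0: load  L3  ⟶  SS  (L3)  txn=BusRd+Flush  M[L3]=54
step 23: P1: store L2 := 5  ⟶  IM  (L2)  txn=BusRdX  M[L2]=46
step 24: P1: store L1 := 87  ⟶  IM  (L1)  txn=BusRdX+Flush  M[L1]=99
step 25: P1: store L2 := 15  ⟶  IM  (L2)  txn=∅  M[L2]=46
step 26: P0: load  L1  ⟶  SS  (L1)  txn=BusRd+Flush  M[L1]=87
step 27: P1: store L3 := 29  ⟶  IM  (L3)  txn=BusRdX  M[L3]=54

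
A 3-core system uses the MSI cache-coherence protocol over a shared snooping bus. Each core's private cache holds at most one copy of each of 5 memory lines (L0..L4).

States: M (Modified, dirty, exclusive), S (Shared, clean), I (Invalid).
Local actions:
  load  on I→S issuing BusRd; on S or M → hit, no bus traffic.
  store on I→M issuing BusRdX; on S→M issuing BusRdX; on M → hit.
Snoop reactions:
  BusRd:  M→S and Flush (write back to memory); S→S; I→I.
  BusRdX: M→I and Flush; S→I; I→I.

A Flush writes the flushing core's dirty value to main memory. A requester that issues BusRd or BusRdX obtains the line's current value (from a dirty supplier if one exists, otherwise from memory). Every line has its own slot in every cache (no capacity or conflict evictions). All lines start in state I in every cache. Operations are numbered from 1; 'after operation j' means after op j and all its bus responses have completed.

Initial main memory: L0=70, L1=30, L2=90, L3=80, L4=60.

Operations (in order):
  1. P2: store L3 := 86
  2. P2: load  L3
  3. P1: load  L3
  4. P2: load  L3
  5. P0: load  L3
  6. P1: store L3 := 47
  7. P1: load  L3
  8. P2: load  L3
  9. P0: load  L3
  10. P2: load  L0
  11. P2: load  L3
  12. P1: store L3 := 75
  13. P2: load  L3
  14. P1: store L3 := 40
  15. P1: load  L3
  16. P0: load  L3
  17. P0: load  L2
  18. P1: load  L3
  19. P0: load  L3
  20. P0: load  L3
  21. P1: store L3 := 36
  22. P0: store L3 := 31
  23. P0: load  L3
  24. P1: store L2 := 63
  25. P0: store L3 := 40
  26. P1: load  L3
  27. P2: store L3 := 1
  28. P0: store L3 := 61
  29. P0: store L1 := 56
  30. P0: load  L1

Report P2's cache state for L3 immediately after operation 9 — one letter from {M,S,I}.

  op1 P2: store L3 := 86 → I/I/M on L3; bus BusRdX; mem=80
  op2 P2: load  L3 → I/I/M on L3; bus (none); mem=80
  op3 P1: load  L3 → I/S/S on L3; bus BusRd Flush; mem=86
  op4 P2: load  L3 → I/S/S on L3; bus (none); mem=86
  op5 P0: load  L3 → S/S/S on L3; bus BusRd; mem=86
  op6 P1: store L3 := 47 → I/M/I on L3; bus BusRdX; mem=86
  op7 P1: load  L3 → I/M/I on L3; bus (none); mem=86
  op8 P2: load  L3 → I/S/S on L3; bus BusRd Flush; mem=47
  op9 P0: load  L3 → S/S/S on L3; bus BusRd; mem=47
  op10 P2: load  L0 → I/I/S on L0; bus BusRd; mem=70
  op11 P2: load  L3 → S/S/S on L3; bus (none); mem=47
  op12 P1: store L3 := 75 → I/M/I on L3; bus BusRdX; mem=47
  op13 P2: load  L3 → I/S/S on L3; bus BusRd Flush; mem=75
  op14 P1: store L3 := 40 → I/M/I on L3; bus BusRdX; mem=75
  op15 P1: load  L3 → I/M/I on L3; bus (none); mem=75
  op16 P0: load  L3 → S/S/I on L3; bus BusRd Flush; mem=40
  op17 P0: load  L2 → S/I/I on L2; bus BusRd; mem=90
  op18 P1: load  L3 → S/S/I on L3; bus (none); mem=40
  op19 P0: load  L3 → S/S/I on L3; bus (none); mem=40
  op20 P0: load  L3 → S/S/I on L3; bus (none); mem=40
  op21 P1: store L3 := 36 → I/M/I on L3; bus BusRdX; mem=40
  op22 P0: store L3 := 31 → M/I/I on L3; bus BusRdX Flush; mem=36
  op23 P0: load  L3 → M/I/I on L3; bus (none); mem=36
  op24 P1: store L2 := 63 → I/M/I on L2; bus BusRdX; mem=90
  op25 P0: store L3 := 40 → M/I/I on L3; bus (none); mem=36
  op26 P1: load  L3 → S/S/I on L3; bus BusRd Flush; mem=40
  op27 P2: store L3 := 1 → I/I/M on L3; bus BusRdX; mem=40
  op28 P0: store L3 := 61 → M/I/I on L3; bus BusRdX Flush; mem=1
  op29 P0: store L1 := 56 → M/I/I on L1; bus BusRdX; mem=30
  op30 P0: load  L1 → M/I/I on L1; bus (none); mem=30

state = S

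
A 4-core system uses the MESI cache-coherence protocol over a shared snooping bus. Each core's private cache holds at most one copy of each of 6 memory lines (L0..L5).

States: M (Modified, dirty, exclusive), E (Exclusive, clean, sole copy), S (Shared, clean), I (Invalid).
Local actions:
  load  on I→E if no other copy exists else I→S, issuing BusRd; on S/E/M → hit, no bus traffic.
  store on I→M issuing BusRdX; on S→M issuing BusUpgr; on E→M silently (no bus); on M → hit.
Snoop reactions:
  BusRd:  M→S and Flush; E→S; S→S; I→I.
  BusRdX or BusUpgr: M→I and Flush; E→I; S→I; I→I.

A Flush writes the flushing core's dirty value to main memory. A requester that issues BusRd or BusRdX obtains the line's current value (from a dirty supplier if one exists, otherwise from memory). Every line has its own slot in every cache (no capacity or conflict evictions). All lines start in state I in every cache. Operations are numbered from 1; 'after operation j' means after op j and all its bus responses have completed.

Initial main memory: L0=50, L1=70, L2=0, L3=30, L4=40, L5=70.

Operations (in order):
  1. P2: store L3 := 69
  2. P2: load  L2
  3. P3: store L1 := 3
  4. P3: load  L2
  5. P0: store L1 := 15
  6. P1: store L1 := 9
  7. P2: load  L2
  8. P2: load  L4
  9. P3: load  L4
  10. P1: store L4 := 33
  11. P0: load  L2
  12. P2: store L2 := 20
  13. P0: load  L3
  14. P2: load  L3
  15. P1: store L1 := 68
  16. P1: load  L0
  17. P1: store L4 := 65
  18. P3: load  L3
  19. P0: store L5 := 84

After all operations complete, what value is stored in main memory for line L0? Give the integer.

step 1: P2: store L3 := 69  ⟶  IIMI  (L3)  txn=BusRdX  M[L3]=30
step 2: P2: load  L2  ⟶  IIEI  (L2)  txn=BusRd  M[L2]=0
step 3: P3: store L1 := 3  ⟶  IIIM  (L1)  txn=BusRdX  M[L1]=70
step 4: P3: load  L2  ⟶  IISS  (L2)  txn=BusRd  M[L2]=0
step 5: P0: store L1 := 15  ⟶  MIII  (L1)  txn=BusRdX+Flush  M[L1]=3
step 6: P1: store L1 := 9  ⟶  IMII  (L1)  txn=BusRdX+Flush  M[L1]=15
step 7: P2: load  L2  ⟶  IISS  (L2)  txn=∅  M[L2]=0
step 8: P2: load  L4  ⟶  IIEI  (L4)  txn=BusRd  M[L4]=40
step 9: P3: load  L4  ⟶  IISS  (L4)  txn=BusRd  M[L4]=40
step 10: P1: store L4 := 33  ⟶  IMII  (L4)  txn=BusRdX  M[L4]=40
step 11: P0: load  L2  ⟶  SISS  (L2)  txn=BusRd  M[L2]=0
step 12: P2: store L2 := 20  ⟶  IIMI  (L2)  txn=BusUpgr  M[L2]=0
step 13: P0: load  L3  ⟶  SISI  (L3)  txn=BusRd+Flush  M[L3]=69
step 14: P2: load  L3  ⟶  SISI  (L3)  txn=∅  M[L3]=69
step 15: P1: store L1 := 68  ⟶  IMII  (L1)  txn=∅  M[L1]=15
step 16: P1: load  L0  ⟶  IEII  (L0)  txn=BusRd  M[L0]=50
step 17: P1: store L4 := 65  ⟶  IMII  (L4)  txn=∅  M[L4]=40
step 18: P3: load  L3  ⟶  SISS  (L3)  txn=BusRd  M[L3]=69
step 19: P0: store L5 := 84  ⟶  MIII  (L5)  txn=BusRdX  M[L5]=70

memory[L0] = 50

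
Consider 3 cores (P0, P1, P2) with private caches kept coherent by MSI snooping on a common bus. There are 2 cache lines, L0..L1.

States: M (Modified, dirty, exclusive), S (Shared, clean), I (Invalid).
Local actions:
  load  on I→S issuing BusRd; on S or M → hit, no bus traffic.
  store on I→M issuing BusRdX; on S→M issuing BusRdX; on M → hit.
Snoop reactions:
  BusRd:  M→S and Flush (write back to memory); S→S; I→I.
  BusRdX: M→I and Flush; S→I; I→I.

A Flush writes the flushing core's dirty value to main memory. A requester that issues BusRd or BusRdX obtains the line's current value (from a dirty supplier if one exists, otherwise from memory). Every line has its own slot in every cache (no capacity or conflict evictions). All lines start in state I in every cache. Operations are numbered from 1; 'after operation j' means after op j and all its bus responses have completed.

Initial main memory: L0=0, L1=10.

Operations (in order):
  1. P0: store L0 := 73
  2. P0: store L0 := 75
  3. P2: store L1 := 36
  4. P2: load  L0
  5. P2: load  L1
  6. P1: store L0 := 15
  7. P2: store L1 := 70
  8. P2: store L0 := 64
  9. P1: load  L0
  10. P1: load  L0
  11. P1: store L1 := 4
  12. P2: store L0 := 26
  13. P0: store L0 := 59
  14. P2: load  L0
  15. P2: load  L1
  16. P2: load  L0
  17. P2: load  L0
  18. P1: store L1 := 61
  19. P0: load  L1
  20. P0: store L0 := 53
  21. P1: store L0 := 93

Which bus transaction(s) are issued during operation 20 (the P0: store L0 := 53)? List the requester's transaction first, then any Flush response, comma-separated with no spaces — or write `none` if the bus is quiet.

[1] P0: store L0 := 73 | P0:M(73), P1:I, P2:I | bus: BusRdX
[2] P0: store L0 := 75 | P0:M(75), P1:I, P2:I | bus: none
[3] P2: store L1 := 36 | P0:I, P1:I, P2:M(36) | bus: BusRdX
[4] P2: load  L0 | P0:S(75), P1:I, P2:S(75) | bus: BusRd,Flush
[5] P2: load  L1 | P0:I, P1:I, P2:M(36) | bus: none
[6] P1: store L0 := 15 | P0:I, P1:M(15), P2:I | bus: BusRdX
[7] P2: store L1 := 70 | P0:I, P1:I, P2:M(70) | bus: none
[8] P2: store L0 := 64 | P0:I, P1:I, P2:M(64) | bus: BusRdX,Flush
[9] P1: load  L0 | P0:I, P1:S(64), P2:S(64) | bus: BusRd,Flush
[10] P1: load  L0 | P0:I, P1:S(64), P2:S(64) | bus: none
[11] P1: store L1 := 4 | P0:I, P1:M(4), P2:I | bus: BusRdX,Flush
[12] P2: store L0 := 26 | P0:I, P1:I, P2:M(26) | bus: BusRdX
[13] P0: store L0 := 59 | P0:M(59), P1:I, P2:I | bus: BusRdX,Flush
[14] P2: load  L0 | P0:S(59), P1:I, P2:S(59) | bus: BusRd,Flush
[15] P2: load  L1 | P0:I, P1:S(4), P2:S(4) | bus: BusRd,Flush
[16] P2: load  L0 | P0:S(59), P1:I, P2:S(59) | bus: none
[17] P2: load  L0 | P0:S(59), P1:I, P2:S(59) | bus: none
[18] P1: store L1 := 61 | P0:I, P1:M(61), P2:I | bus: BusRdX
[19] P0: load  L1 | P0:S(61), P1:S(61), P2:I | bus: BusRd,Flush
[20] P0: store L0 := 53 | P0:M(53), P1:I, P2:I | bus: BusRdX
[21] P1: store L0 := 93 | P0:I, P1:M(93), P2:I | bus: BusRdX,Flush

bus = BusRdX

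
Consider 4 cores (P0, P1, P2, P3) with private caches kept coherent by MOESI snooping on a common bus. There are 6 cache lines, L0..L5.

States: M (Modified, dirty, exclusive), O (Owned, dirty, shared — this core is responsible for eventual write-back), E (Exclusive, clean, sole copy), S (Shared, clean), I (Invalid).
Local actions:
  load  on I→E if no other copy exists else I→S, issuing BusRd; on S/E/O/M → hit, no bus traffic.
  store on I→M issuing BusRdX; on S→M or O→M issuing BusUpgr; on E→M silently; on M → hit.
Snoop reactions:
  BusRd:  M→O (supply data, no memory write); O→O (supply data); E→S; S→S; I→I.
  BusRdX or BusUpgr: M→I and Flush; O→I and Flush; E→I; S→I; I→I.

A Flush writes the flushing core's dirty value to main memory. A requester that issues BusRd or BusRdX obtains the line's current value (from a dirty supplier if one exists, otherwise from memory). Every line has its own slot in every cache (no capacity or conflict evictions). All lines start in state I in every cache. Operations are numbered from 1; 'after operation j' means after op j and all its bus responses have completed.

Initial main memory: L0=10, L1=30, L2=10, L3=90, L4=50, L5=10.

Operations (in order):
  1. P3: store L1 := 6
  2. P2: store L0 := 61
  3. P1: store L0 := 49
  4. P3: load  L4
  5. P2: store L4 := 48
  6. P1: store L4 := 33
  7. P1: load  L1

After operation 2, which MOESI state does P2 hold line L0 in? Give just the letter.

state = M

[1] P3: store L1 := 6 | P0:I, P1:I, P2:I, P3:M(6) | bus: BusRdX
[2] P2: store L0 := 61 | P0:I, P1:I, P2:M(61), P3:I | bus: BusRdX
[3] P1: store L0 := 49 | P0:I, P1:M(49), P2:I, P3:I | bus: BusRdX,Flush
[4] P3: load  L4 | P0:I, P1:I, P2:I, P3:E(50) | bus: BusRd
[5] P2: store L4 := 48 | P0:I, P1:I, P2:M(48), P3:I | bus: BusRdX
[6] P1: store L4 := 33 | P0:I, P1:M(33), P2:I, P3:I | bus: BusRdX,Flush
[7] P1: load  L1 | P0:I, P1:S(6), P2:I, P3:O(6) | bus: BusRd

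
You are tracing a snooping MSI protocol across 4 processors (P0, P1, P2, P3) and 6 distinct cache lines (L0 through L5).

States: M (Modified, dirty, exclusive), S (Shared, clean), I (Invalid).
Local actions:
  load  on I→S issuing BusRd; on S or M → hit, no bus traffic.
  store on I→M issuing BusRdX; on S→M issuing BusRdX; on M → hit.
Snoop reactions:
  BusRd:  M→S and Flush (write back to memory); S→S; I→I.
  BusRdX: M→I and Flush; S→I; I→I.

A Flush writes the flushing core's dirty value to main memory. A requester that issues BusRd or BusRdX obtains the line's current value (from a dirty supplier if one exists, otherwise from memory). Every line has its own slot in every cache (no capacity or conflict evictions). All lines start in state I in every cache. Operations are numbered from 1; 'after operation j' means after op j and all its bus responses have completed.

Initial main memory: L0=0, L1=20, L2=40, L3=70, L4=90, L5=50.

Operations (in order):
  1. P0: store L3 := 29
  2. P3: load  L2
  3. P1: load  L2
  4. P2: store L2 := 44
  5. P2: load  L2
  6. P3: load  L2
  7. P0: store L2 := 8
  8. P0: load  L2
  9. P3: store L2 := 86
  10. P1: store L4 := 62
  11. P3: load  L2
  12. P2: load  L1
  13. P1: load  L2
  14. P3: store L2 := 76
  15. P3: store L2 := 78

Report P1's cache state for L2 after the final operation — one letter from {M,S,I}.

state = I

[1] P0: store L3 := 29 | P0:M(29), P1:I, P2:I, P3:I | bus: BusRdX
[2] P3: load  L2 | P0:I, P1:I, P2:I, P3:S(40) | bus: BusRd
[3] P1: load  L2 | P0:I, P1:S(40), P2:I, P3:S(40) | bus: BusRd
[4] P2: store L2 := 44 | P0:I, P1:I, P2:M(44), P3:I | bus: BusRdX
[5] P2: load  L2 | P0:I, P1:I, P2:M(44), P3:I | bus: none
[6] P3: load  L2 | P0:I, P1:I, P2:S(44), P3:S(44) | bus: BusRd,Flush
[7] P0: store L2 := 8 | P0:M(8), P1:I, P2:I, P3:I | bus: BusRdX
[8] P0: load  L2 | P0:M(8), P1:I, P2:I, P3:I | bus: none
[9] P3: store L2 := 86 | P0:I, P1:I, P2:I, P3:M(86) | bus: BusRdX,Flush
[10] P1: store L4 := 62 | P0:I, P1:M(62), P2:I, P3:I | bus: BusRdX
[11] P3: load  L2 | P0:I, P1:I, P2:I, P3:M(86) | bus: none
[12] P2: load  L1 | P0:I, P1:I, P2:S(20), P3:I | bus: BusRd
[13] P1: load  L2 | P0:I, P1:S(86), P2:I, P3:S(86) | bus: BusRd,Flush
[14] P3: store L2 := 76 | P0:I, P1:I, P2:I, P3:M(76) | bus: BusRdX
[15] P3: store L2 := 78 | P0:I, P1:I, P2:I, P3:M(78) | bus: none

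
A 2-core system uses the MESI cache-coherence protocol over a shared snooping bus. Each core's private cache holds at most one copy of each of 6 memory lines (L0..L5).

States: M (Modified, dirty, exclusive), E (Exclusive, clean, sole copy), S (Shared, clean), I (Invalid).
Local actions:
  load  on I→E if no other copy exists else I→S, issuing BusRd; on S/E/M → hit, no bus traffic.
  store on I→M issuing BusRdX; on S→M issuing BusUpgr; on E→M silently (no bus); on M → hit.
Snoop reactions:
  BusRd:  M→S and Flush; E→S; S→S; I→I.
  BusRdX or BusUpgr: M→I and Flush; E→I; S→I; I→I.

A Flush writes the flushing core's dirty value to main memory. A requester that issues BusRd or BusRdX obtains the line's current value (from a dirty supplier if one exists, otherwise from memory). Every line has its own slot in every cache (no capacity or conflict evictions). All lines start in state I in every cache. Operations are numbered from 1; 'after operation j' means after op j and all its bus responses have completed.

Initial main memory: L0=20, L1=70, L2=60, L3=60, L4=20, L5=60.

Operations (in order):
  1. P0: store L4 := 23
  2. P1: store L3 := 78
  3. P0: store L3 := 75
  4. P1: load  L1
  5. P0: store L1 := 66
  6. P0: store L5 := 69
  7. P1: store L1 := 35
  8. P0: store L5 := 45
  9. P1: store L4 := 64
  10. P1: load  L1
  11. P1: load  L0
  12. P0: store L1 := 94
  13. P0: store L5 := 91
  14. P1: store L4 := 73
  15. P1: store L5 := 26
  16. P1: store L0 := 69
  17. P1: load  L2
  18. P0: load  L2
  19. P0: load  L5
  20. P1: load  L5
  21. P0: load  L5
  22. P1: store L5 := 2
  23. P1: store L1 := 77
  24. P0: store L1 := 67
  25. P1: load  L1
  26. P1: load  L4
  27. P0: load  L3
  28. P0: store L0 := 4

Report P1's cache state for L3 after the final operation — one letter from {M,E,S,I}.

state = I

[1] P0: store L4 := 23 | P0:M(23), P1:I | bus: BusRdX
[2] P1: store L3 := 78 | P0:I, P1:M(78) | bus: BusRdX
[3] P0: store L3 := 75 | P0:M(75), P1:I | bus: BusRdX,Flush
[4] P1: load  L1 | P0:I, P1:E(70) | bus: BusRd
[5] P0: store L1 := 66 | P0:M(66), P1:I | bus: BusRdX
[6] P0: store L5 := 69 | P0:M(69), P1:I | bus: BusRdX
[7] P1: store L1 := 35 | P0:I, P1:M(35) | bus: BusRdX,Flush
[8] P0: store L5 := 45 | P0:M(45), P1:I | bus: none
[9] P1: store L4 := 64 | P0:I, P1:M(64) | bus: BusRdX,Flush
[10] P1: load  L1 | P0:I, P1:M(35) | bus: none
[11] P1: load  L0 | P0:I, P1:E(20) | bus: BusRd
[12] P0: store L1 := 94 | P0:M(94), P1:I | bus: BusRdX,Flush
[13] P0: store L5 := 91 | P0:M(91), P1:I | bus: none
[14] P1: store L4 := 73 | P0:I, P1:M(73) | bus: none
[15] P1: store L5 := 26 | P0:I, P1:M(26) | bus: BusRdX,Flush
[16] P1: store L0 := 69 | P0:I, P1:M(69) | bus: none
[17] P1: load  L2 | P0:I, P1:E(60) | bus: BusRd
[18] P0: load  L2 | P0:S(60), P1:S(60) | bus: BusRd
[19] P0: load  L5 | P0:S(26), P1:S(26) | bus: BusRd,Flush
[20] P1: load  L5 | P0:S(26), P1:S(26) | bus: none
[21] P0: load  L5 | P0:S(26), P1:S(26) | bus: none
[22] P1: store L5 := 2 | P0:I, P1:M(2) | bus: BusUpgr
[23] P1: store L1 := 77 | P0:I, P1:M(77) | bus: BusRdX,Flush
[24] P0: store L1 := 67 | P0:M(67), P1:I | bus: BusRdX,Flush
[25] P1: load  L1 | P0:S(67), P1:S(67) | bus: BusRd,Flush
[26] P1: load  L4 | P0:I, P1:M(73) | bus: none
[27] P0: load  L3 | P0:M(75), P1:I | bus: none
[28] P0: store L0 := 4 | P0:M(4), P1:I | bus: BusRdX,Flush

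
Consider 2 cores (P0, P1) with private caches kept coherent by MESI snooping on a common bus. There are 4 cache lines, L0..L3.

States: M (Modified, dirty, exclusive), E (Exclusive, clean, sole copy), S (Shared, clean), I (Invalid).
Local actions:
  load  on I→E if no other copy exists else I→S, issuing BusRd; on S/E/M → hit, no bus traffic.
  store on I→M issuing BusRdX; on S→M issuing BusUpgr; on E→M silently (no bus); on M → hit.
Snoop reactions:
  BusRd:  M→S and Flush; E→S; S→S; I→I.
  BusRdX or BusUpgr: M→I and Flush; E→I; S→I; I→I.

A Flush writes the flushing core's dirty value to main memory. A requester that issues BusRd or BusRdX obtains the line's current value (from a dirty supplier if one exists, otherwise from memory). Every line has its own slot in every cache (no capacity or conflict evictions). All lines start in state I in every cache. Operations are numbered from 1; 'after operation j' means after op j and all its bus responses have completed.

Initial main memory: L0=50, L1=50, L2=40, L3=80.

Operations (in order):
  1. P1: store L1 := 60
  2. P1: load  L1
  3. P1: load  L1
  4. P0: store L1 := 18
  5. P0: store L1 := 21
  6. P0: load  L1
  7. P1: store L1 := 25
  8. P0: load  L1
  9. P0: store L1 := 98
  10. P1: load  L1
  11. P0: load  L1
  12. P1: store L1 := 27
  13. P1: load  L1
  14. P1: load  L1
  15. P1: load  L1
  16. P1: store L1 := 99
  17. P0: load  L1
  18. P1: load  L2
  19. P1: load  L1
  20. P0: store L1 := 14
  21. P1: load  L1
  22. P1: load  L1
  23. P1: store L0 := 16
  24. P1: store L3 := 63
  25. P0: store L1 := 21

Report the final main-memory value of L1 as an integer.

[1] P1: store L1 := 60 | P0:I, P1:M(60) | bus: BusRdX
[2] P1: load  L1 | P0:I, P1:M(60) | bus: none
[3] P1: load  L1 | P0:I, P1:M(60) | bus: none
[4] P0: store L1 := 18 | P0:M(18), P1:I | bus: BusRdX,Flush
[5] P0: store L1 := 21 | P0:M(21), P1:I | bus: none
[6] P0: load  L1 | P0:M(21), P1:I | bus: none
[7] P1: store L1 := 25 | P0:I, P1:M(25) | bus: BusRdX,Flush
[8] P0: load  L1 | P0:S(25), P1:S(25) | bus: BusRd,Flush
[9] P0: store L1 := 98 | P0:M(98), P1:I | bus: BusUpgr
[10] P1: load  L1 | P0:S(98), P1:S(98) | bus: BusRd,Flush
[11] P0: load  L1 | P0:S(98), P1:S(98) | bus: none
[12] P1: store L1 := 27 | P0:I, P1:M(27) | bus: BusUpgr
[13] P1: load  L1 | P0:I, P1:M(27) | bus: none
[14] P1: load  L1 | P0:I, P1:M(27) | bus: none
[15] P1: load  L1 | P0:I, P1:M(27) | bus: none
[16] P1: store L1 := 99 | P0:I, P1:M(99) | bus: none
[17] P0: load  L1 | P0:S(99), P1:S(99) | bus: BusRd,Flush
[18] P1: load  L2 | P0:I, P1:E(40) | bus: BusRd
[19] P1: load  L1 | P0:S(99), P1:S(99) | bus: none
[20] P0: store L1 := 14 | P0:M(14), P1:I | bus: BusUpgr
[21] P1: load  L1 | P0:S(14), P1:S(14) | bus: BusRd,Flush
[22] P1: load  L1 | P0:S(14), P1:S(14) | bus: none
[23] P1: store L0 := 16 | P0:I, P1:M(16) | bus: BusRdX
[24] P1: store L3 := 63 | P0:I, P1:M(63) | bus: BusRdX
[25] P0: store L1 := 21 | P0:M(21), P1:I | bus: BusUpgr

memory[L1] = 14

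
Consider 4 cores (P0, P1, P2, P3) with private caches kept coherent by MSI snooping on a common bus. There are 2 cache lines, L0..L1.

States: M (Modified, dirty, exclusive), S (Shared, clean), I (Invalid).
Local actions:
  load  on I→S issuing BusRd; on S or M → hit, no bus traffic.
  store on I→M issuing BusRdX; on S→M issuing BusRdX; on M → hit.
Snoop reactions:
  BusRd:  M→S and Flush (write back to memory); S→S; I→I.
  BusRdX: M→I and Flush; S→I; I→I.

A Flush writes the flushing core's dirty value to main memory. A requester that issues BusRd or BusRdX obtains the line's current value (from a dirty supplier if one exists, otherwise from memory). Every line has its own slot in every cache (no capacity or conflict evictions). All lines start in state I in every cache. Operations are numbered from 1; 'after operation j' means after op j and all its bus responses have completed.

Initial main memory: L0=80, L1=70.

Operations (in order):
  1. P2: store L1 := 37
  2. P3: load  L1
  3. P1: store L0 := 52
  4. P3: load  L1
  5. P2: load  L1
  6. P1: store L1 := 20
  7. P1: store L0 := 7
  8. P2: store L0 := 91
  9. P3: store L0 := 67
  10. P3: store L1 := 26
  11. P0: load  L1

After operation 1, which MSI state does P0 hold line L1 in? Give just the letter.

  op1 P2: store L1 := 37 → I/I/M/I on L1; bus BusRdX; mem=70
  op2 P3: load  L1 → I/I/S/S on L1; bus BusRd Flush; mem=37
  op3 P1: store L0 := 52 → I/M/I/I on L0; bus BusRdX; mem=80
  op4 P3: load  L1 → I/I/S/S on L1; bus (none); mem=37
  op5 P2: load  L1 → I/I/S/S on L1; bus (none); mem=37
  op6 P1: store L1 := 20 → I/M/I/I on L1; bus BusRdX; mem=37
  op7 P1: store L0 := 7 → I/M/I/I on L0; bus (none); mem=80
  op8 P2: store L0 := 91 → I/I/M/I on L0; bus BusRdX Flush; mem=7
  op9 P3: store L0 := 67 → I/I/I/M on L0; bus BusRdX Flush; mem=91
  op10 P3: store L1 := 26 → I/I/I/M on L1; bus BusRdX Flush; mem=20
  op11 P0: load  L1 → S/I/I/S on L1; bus BusRd Flush; mem=26

state = I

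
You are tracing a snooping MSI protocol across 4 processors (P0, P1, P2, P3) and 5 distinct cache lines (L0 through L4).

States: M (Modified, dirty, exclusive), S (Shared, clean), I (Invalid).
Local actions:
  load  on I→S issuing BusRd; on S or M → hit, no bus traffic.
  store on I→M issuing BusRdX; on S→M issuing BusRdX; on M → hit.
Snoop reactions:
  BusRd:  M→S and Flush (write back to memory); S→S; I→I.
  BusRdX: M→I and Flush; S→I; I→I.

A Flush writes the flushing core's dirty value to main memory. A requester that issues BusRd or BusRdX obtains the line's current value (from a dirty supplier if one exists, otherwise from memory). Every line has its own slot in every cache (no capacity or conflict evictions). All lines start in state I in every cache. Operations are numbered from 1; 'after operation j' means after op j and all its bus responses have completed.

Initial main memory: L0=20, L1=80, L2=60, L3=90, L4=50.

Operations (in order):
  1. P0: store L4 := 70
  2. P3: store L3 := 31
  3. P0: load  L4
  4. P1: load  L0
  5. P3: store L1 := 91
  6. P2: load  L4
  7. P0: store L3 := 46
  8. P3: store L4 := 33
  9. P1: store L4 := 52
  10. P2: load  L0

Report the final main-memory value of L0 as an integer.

  op1 P0: store L4 := 70 → M/I/I/I on L4; bus BusRdX; mem=50
  op2 P3: store L3 := 31 → I/I/I/M on L3; bus BusRdX; mem=90
  op3 P0: load  L4 → M/I/I/I on L4; bus (none); mem=50
  op4 P1: load  L0 → I/S/I/I on L0; bus BusRd; mem=20
  op5 P3: store L1 := 91 → I/I/I/M on L1; bus BusRdX; mem=80
  op6 P2: load  L4 → S/I/S/I on L4; bus BusRd Flush; mem=70
  op7 P0: store L3 := 46 → M/I/I/I on L3; bus BusRdX Flush; mem=31
  op8 P3: store L4 := 33 → I/I/I/M on L4; bus BusRdX; mem=70
  op9 P1: store L4 := 52 → I/M/I/I on L4; bus BusRdX Flush; mem=33
  op10 P2: load  L0 → I/S/S/I on L0; bus BusRd; mem=20

memory[L0] = 20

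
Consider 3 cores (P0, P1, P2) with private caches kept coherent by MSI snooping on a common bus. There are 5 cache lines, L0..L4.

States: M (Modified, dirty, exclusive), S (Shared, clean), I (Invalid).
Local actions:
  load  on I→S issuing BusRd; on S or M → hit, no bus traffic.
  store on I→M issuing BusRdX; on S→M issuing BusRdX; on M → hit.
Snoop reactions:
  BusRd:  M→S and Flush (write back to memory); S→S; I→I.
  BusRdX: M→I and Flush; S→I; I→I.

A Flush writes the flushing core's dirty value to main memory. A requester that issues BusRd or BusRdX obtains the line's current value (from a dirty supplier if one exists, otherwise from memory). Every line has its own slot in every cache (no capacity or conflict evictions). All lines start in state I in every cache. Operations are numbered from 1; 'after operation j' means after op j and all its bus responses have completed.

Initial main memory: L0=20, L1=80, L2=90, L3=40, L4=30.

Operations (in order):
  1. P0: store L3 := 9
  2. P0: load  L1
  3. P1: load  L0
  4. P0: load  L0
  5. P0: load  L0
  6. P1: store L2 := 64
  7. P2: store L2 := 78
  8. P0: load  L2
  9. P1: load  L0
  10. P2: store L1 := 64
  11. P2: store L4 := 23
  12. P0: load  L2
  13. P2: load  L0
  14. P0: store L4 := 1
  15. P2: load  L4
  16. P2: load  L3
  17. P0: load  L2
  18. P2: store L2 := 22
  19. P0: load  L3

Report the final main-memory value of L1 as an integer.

memory[L1] = 80

step 1: P0: store L3 := 9  ⟶  MII  (L3)  txn=BusRdX  M[L3]=40
step 2: P0: load  L1  ⟶  SII  (L1)  txn=BusRd  M[L1]=80
step 3: P1: load  L0  ⟶  ISI  (L0)  txn=BusRd  M[L0]=20
step 4: P0: load  L0  ⟶  SSI  (L0)  txn=BusRd  M[L0]=20
step 5: P0: load  L0  ⟶  SSI  (L0)  txn=∅  M[L0]=20
step 6: P1: store L2 := 64  ⟶  IMI  (L2)  txn=BusRdX  M[L2]=90
step 7: P2: store L2 := 78  ⟶  IIM  (L2)  txn=BusRdX+Flush  M[L2]=64
step 8: P0: load  L2  ⟶  SIS  (L2)  txn=BusRd+Flush  M[L2]=78
step 9: P1: load  L0  ⟶  SSI  (L0)  txn=∅  M[L0]=20
step 10: P2: store L1 := 64  ⟶  IIM  (L1)  txn=BusRdX  M[L1]=80
step 11: P2: store L4 := 23  ⟶  IIM  (L4)  txn=BusRdX  M[L4]=30
step 12: P0: load  L2  ⟶  SIS  (L2)  txn=∅  M[L2]=78
step 13: P2: load  L0  ⟶  SSS  (L0)  txn=BusRd  M[L0]=20
step 14: P0: store L4 := 1  ⟶  MII  (L4)  txn=BusRdX+Flush  M[L4]=23
step 15: P2: load  L4  ⟶  SIS  (L4)  txn=BusRd+Flush  M[L4]=1
step 16: P2: load  L3  ⟶  SIS  (L3)  txn=BusRd+Flush  M[L3]=9
step 17: P0: load  L2  ⟶  SIS  (L2)  txn=∅  M[L2]=78
step 18: P2: store L2 := 22  ⟶  IIM  (L2)  txn=BusRdX  M[L2]=78
step 19: P0: load  L3  ⟶  SIS  (L3)  txn=∅  M[L3]=9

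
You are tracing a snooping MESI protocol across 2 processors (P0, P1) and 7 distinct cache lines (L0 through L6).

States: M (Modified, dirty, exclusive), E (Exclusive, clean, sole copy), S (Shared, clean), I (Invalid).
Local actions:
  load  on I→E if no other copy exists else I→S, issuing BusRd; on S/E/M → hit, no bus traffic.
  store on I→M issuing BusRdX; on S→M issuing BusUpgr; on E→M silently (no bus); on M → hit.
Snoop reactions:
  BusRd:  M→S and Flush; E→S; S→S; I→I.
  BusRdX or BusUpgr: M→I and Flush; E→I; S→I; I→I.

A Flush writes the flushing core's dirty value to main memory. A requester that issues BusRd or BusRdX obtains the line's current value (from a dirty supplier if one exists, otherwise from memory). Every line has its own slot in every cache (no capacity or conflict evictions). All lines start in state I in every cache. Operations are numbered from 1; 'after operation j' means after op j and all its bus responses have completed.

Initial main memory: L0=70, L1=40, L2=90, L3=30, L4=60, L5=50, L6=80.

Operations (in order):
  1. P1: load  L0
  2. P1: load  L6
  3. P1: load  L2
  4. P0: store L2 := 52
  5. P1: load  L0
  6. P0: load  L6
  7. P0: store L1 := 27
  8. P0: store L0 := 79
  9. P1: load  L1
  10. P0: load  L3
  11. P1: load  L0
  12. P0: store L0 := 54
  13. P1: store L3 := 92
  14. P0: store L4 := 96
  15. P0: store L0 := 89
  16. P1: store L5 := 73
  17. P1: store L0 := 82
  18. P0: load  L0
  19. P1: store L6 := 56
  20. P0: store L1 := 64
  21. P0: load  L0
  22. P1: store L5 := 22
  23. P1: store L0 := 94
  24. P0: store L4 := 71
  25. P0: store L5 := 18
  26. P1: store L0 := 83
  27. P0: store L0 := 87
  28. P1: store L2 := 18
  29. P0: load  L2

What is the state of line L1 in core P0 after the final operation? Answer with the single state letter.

[1] P1: load  L0 | P0:I, P1:E(70) | bus: BusRd
[2] P1: load  L6 | P0:I, P1:E(80) | bus: BusRd
[3] P1: load  L2 | P0:I, P1:E(90) | bus: BusRd
[4] P0: store L2 := 52 | P0:M(52), P1:I | bus: BusRdX
[5] P1: load  L0 | P0:I, P1:E(70) | bus: none
[6] P0: load  L6 | P0:S(80), P1:S(80) | bus: BusRd
[7] P0: store L1 := 27 | P0:M(27), P1:I | bus: BusRdX
[8] P0: store L0 := 79 | P0:M(79), P1:I | bus: BusRdX
[9] P1: load  L1 | P0:S(27), P1:S(27) | bus: BusRd,Flush
[10] P0: load  L3 | P0:E(30), P1:I | bus: BusRd
[11] P1: load  L0 | P0:S(79), P1:S(79) | bus: BusRd,Flush
[12] P0: store L0 := 54 | P0:M(54), P1:I | bus: BusUpgr
[13] P1: store L3 := 92 | P0:I, P1:M(92) | bus: BusRdX
[14] P0: store L4 := 96 | P0:M(96), P1:I | bus: BusRdX
[15] P0: store L0 := 89 | P0:M(89), P1:I | bus: none
[16] P1: store L5 := 73 | P0:I, P1:M(73) | bus: BusRdX
[17] P1: store L0 := 82 | P0:I, P1:M(82) | bus: BusRdX,Flush
[18] P0: load  L0 | P0:S(82), P1:S(82) | bus: BusRd,Flush
[19] P1: store L6 := 56 | P0:I, P1:M(56) | bus: BusUpgr
[20] P0: store L1 := 64 | P0:M(64), P1:I | bus: BusUpgr
[21] P0: load  L0 | P0:S(82), P1:S(82) | bus: none
[22] P1: store L5 := 22 | P0:I, P1:M(22) | bus: none
[23] P1: store L0 := 94 | P0:I, P1:M(94) | bus: BusUpgr
[24] P0: store L4 := 71 | P0:M(71), P1:I | bus: none
[25] P0: store L5 := 18 | P0:M(18), P1:I | bus: BusRdX,Flush
[26] P1: store L0 := 83 | P0:I, P1:M(83) | bus: none
[27] P0: store L0 := 87 | P0:M(87), P1:I | bus: BusRdX,Flush
[28] P1: store L2 := 18 | P0:I, P1:M(18) | bus: BusRdX,Flush
[29] P0: load  L2 | P0:S(18), P1:S(18) | bus: BusRd,Flush

state = M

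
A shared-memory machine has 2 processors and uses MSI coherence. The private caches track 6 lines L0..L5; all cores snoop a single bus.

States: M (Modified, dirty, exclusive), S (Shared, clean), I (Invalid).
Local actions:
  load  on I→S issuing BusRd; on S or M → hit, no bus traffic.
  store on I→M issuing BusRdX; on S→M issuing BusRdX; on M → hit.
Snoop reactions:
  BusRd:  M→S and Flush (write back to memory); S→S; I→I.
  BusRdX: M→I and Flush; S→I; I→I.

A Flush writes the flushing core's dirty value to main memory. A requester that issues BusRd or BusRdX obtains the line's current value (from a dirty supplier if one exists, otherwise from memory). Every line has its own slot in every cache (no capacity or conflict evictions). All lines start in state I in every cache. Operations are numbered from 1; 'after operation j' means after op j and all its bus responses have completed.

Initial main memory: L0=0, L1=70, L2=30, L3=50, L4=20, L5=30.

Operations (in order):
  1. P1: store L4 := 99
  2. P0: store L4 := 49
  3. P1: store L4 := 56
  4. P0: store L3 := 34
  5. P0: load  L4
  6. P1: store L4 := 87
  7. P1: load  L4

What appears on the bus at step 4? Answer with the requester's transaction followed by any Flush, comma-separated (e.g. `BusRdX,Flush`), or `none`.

[1] P1: store L4 := 99 | P0:I, P1:M(99) | bus: BusRdX
[2] P0: store L4 := 49 | P0:M(49), P1:I | bus: BusRdX,Flush
[3] P1: store L4 := 56 | P0:I, P1:M(56) | bus: BusRdX,Flush
[4] P0: store L3 := 34 | P0:M(34), P1:I | bus: BusRdX
[5] P0: load  L4 | P0:S(56), P1:S(56) | bus: BusRd,Flush
[6] P1: store L4 := 87 | P0:I, P1:M(87) | bus: BusRdX
[7] P1: load  L4 | P0:I, P1:M(87) | bus: none

bus = BusRdX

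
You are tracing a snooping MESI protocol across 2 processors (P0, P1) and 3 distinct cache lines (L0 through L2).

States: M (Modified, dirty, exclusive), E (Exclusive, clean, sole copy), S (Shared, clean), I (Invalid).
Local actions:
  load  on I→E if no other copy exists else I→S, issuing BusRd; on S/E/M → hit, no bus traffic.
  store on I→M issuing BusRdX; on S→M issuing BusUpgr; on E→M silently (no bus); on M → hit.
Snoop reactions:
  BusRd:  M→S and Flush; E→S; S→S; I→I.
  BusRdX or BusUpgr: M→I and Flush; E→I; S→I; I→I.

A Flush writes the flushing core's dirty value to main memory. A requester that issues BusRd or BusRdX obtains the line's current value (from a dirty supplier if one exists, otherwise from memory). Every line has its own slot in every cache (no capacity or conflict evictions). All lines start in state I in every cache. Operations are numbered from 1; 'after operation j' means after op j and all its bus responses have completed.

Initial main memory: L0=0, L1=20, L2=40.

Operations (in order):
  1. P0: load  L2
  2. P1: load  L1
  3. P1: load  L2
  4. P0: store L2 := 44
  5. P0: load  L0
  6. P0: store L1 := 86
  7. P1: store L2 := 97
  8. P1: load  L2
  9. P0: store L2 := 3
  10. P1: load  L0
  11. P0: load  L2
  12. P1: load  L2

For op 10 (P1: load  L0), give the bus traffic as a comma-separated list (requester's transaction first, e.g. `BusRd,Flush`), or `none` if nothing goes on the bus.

bus = BusRd

1. P0: load  L2  bus=[BusRd]  L2: P0=E P1=I  mem[L2]=40
2. P1: load  L1  bus=[BusRd]  L1: P0=I P1=E  mem[L1]=20
3. P1: load  L2  bus=[BusRd]  L2: P0=S P1=S  mem[L2]=40
4. P0: store L2 := 44  bus=[BusUpgr]  L2: P0=M P1=I  mem[L2]=40
5. P0: load  L0  bus=[BusRd]  L0: P0=E P1=I  mem[L0]=0
6. P0: store L1 := 86  bus=[BusRdX]  L1: P0=M P1=I  mem[L1]=20
7. P1: store L2 := 97  bus=[BusRdX,Flush]  L2: P0=I P1=M  mem[L2]=44
8. P1: load  L2  bus=[-]  L2: P0=I P1=M  mem[L2]=44
9. P0: store L2 := 3  bus=[BusRdX,Flush]  L2: P0=M P1=I  mem[L2]=97
10. P1: load  L0  bus=[BusRd]  L0: P0=S P1=S  mem[L0]=0
11. P0: load  L2  bus=[-]  L2: P0=M P1=I  mem[L2]=97
12. P1: load  L2  bus=[BusRd,Flush]  L2: P0=S P1=S  mem[L2]=3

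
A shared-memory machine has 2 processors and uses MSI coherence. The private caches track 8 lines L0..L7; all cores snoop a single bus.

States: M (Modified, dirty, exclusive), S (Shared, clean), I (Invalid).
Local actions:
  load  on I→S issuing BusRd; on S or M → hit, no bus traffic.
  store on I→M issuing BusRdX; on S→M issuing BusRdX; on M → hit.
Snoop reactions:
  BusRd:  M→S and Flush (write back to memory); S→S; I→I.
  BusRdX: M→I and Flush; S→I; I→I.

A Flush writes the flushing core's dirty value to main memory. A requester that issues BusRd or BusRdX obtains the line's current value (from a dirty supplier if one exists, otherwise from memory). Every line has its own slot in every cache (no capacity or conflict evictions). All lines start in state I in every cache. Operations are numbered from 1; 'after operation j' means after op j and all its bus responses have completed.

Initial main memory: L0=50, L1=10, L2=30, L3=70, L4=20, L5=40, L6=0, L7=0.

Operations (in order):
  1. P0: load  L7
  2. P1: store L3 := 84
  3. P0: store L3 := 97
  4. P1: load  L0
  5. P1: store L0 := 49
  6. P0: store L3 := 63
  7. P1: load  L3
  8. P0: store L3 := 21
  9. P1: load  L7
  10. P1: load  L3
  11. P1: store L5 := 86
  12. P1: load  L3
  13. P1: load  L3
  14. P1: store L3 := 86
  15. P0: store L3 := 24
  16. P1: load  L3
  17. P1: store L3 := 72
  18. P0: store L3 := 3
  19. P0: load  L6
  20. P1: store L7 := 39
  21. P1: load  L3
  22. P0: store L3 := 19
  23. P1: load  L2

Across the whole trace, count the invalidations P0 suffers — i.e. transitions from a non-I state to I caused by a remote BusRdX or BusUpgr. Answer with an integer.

  op1 P0: load  L7 → S/I on L7; bus BusRd; mem=0
  op2 P1: store L3 := 84 → I/M on L3; bus BusRdX; mem=70
  op3 P0: store L3 := 97 → M/I on L3; bus BusRdX Flush; mem=84
  op4 P1: load  L0 → I/S on L0; bus BusRd; mem=50
  op5 P1: store L0 := 49 → I/M on L0; bus BusRdX; mem=50
  op6 P0: store L3 := 63 → M/I on L3; bus (none); mem=84
  op7 P1: load  L3 → S/S on L3; bus BusRd Flush; mem=63
  op8 P0: store L3 := 21 → M/I on L3; bus BusRdX; mem=63
  op9 P1: load  L7 → S/S on L7; bus BusRd; mem=0
  op10 P1: load  L3 → S/S on L3; bus BusRd Flush; mem=21
  op11 P1: store L5 := 86 → I/M on L5; bus BusRdX; mem=40
  op12 P1: load  L3 → S/S on L3; bus (none); mem=21
  op13 P1: load  L3 → S/S on L3; bus (none); mem=21
  op14 P1: store L3 := 86 → I/M on L3; bus BusRdX; mem=21
  op15 P0: store L3 := 24 → M/I on L3; bus BusRdX Flush; mem=86
  op16 P1: load  L3 → S/S on L3; bus BusRd Flush; mem=24
  op17 P1: store L3 := 72 → I/M on L3; bus BusRdX; mem=24
  op18 P0: store L3 := 3 → M/I on L3; bus BusRdX Flush; mem=72
  op19 P0: load  L6 → S/I on L6; bus BusRd; mem=0
  op20 P1: store L7 := 39 → I/M on L7; bus BusRdX; mem=0
  op21 P1: load  L3 → S/S on L3; bus BusRd Flush; mem=3
  op22 P0: store L3 := 19 → M/I on L3; bus BusRdX; mem=3
  op23 P1: load  L2 → I/S on L2; bus BusRd; mem=30

invalidations = 3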